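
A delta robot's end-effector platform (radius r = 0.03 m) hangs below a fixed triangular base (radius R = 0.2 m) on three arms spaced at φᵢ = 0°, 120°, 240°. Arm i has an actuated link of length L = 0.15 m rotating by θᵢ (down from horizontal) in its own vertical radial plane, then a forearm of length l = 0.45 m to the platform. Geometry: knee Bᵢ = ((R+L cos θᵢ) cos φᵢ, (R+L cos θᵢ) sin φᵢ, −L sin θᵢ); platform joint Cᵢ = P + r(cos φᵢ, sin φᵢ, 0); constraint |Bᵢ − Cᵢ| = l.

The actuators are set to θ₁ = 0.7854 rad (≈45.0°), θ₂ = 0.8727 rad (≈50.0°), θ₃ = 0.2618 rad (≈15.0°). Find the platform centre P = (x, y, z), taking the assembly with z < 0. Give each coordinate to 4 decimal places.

φ1=0.0°: virtual centre (0.2761, 0.0000, -0.1061), radius l
centre 2 = (0.2664·cos120.0°, 0.2664·sin120.0°, -0.1149) = (-0.1332, 0.2307, -0.1149)
arm 3 at φ=240.0°: (R−r)+L cos θ3 = 0.3149;  centre 3 = (-0.1574, -0.2727, -0.0388)
|centre ₂|²−|centre ₁|² = -0.0033;  |centre ₃|²−|centre ₁|² = 0.0132
[-0.8185 0.4614 -0.0177]·P = -0.0033;  [-0.8670 -0.5454 0.1345]·P = 0.0132
det = 0.8465;  x = -0.0051+0.0619z,  y = -0.0161+0.1482z
sphere 1 gives Az²+Bz+C=0 with A=1.0258, B=0.1725, C=-0.1119;  B²−4AC=0.4891;  roots -0.4250, 0.2568;  negative root z = -0.4250
x = -0.0314, y = -0.0791

(-0.0314, -0.0791, -0.4250)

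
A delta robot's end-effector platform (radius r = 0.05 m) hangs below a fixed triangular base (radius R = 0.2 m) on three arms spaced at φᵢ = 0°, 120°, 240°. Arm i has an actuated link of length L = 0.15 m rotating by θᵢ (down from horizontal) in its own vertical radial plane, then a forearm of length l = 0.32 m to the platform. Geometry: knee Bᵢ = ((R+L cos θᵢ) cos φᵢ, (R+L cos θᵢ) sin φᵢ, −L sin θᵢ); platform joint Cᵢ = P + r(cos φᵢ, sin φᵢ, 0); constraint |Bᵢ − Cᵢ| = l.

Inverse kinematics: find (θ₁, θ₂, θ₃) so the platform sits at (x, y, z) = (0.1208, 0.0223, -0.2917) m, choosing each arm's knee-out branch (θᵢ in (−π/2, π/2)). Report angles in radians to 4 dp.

θ₁ = 0.1742, θ₂ = 1.1347, θ₃ = 1.3090

rotate P by −φ1: (0.1208, 0.0223, -0.2917)
  A cos θ + B sin θ = C:  0.0292·cos θ + -0.2917·sin θ = -0.0218
  θ1 = atan2(B,A) + arccos(C/0.2932) = 0.1742
φ2=120.0° → target in arm frame (-0.0411, -0.1158)
  e−x'=0.1911;  (l²−L²−(e−x')²−y'²−z²)/2L = -0.1837
  θ2 = atan2(B,A) + arccos(C/0.3487) = 1.1347
rotate P by −φ3: (-0.0797, 0.0935, -0.2917)
  A cos θ + B sin θ = C:  0.2297·cos θ + -0.2917·sin θ = -0.2223
  √(A²+B²)=0.3713;  θ3 = -0.9037+2.2127 ≈ 1.3090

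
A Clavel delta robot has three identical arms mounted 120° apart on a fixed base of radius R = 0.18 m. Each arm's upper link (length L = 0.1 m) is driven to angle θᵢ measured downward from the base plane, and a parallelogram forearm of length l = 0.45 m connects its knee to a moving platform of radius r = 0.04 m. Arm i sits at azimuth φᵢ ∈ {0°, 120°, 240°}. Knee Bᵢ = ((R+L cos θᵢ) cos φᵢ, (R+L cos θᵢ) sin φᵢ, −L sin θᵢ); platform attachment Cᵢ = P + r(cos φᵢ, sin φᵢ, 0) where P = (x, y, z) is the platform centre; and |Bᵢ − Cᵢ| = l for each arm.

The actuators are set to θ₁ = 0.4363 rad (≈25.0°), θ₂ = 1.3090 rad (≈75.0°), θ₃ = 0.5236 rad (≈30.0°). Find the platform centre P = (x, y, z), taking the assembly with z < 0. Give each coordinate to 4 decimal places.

φ1=0.0°: virtual centre (0.2306, 0.0000, -0.0423), radius l
φ2=120.0°: virtual centre (-0.0829, 0.1437, -0.0966), radius l
φ3=240.0°: virtual centre (-0.1133, -0.1962, -0.0500), radius l
eliminate P² terms by subtracting sphere 1 from 2 and 3
[-0.6271 0.2873 -0.1087]·P = -0.0181;  [-0.6879 -0.3925 -0.0155]·P = -0.0011
Cramer: x(z) = 0.0168-0.1061z;  y(z) = -0.0265+0.1466z
sphere 1 gives Az²+Bz+C=0 with A=1.0327, B=0.1221, C=-0.1543;  B²−4AC=0.6522;  roots -0.4501, 0.3319;  negative root z = -0.4501
x = 0.0645, y = -0.0925

(0.0645, -0.0925, -0.4501)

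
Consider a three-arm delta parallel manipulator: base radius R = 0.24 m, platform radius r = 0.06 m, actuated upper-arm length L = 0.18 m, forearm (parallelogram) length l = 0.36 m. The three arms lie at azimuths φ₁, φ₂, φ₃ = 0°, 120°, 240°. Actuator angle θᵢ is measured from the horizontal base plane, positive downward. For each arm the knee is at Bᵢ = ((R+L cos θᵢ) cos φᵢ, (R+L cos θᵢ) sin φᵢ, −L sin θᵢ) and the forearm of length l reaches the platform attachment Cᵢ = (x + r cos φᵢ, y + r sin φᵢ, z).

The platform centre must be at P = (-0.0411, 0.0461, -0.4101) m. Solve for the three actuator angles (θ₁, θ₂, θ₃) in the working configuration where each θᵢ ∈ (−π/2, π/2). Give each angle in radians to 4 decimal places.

θ₁ = 1.3089, θ₂ = 0.8726, θ₃ = 1.2216

φ1=0.0° → target in arm frame (-0.0411, 0.0461)
  A=0.2211, B=-0.4101, C=(l²−L²−A²−y'²−z²)/(2L)=-0.3389
  √(A²+B²)=0.4659;  θ1 = -1.0763+2.3852 ≈ 1.3089
rotate P by −φ2: (0.0605, 0.0125, -0.4101)
  A=0.1195, B=-0.4101, C=(l²−L²−A²−y'²−z²)/(2L)=-0.2373
  θ2 = atan2(B,A) + arccos(C/0.4272) = 0.8726
arm 3 (φ=240.0°): x'=-0.0194, y'=-0.0586
  A=0.1994, B=-0.4101, C=(l²−L²−A²−y'²−z²)/(2L)=-0.3171
  √(A²+B²)=0.4560;  θ3 = -1.1183+2.3399 ≈ 1.2216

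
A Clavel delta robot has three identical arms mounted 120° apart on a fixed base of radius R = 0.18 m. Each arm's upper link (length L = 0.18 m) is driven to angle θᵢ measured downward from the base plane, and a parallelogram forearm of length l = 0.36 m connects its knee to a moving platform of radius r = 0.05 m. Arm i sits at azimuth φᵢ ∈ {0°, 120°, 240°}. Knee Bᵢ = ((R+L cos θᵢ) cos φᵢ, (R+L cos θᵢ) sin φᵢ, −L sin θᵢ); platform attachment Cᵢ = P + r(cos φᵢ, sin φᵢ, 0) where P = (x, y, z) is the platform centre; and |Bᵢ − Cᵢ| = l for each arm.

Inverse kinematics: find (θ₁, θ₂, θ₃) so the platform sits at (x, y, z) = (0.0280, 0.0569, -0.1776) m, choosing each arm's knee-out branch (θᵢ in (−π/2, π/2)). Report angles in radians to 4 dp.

φ1=0.0° → target in arm frame (0.0280, 0.0569)
  A=0.1020, B=-0.1776, C=(l²−L²−A²−y'²−z²)/(2L)=0.1445
  √(A²+B²)=0.2048;  θ1 = -1.0495+0.7877 ≈ -0.2618
φ2=120.0° → target in arm frame (0.0353, -0.0527)
  A cos θ + B sin θ = C:  0.0947·cos θ + -0.1776·sin θ = 0.1497
  √(A²+B²)=0.2013;  θ2 = -1.0808+0.7318 ≈ -0.3490
arm 3 (φ=240.0°): x'=-0.0633, y'=-0.0042
  A cos θ + B sin θ = C:  0.1933·cos θ + -0.1776·sin θ = 0.0786
  γ=atan2(-0.1776,0.1933)=-0.7432;  ψ=arccos(0.2993)=1.2668;  θ3=γ+ψ≈0.5237

θ₁ = -0.2618, θ₂ = -0.3490, θ₃ = 0.5237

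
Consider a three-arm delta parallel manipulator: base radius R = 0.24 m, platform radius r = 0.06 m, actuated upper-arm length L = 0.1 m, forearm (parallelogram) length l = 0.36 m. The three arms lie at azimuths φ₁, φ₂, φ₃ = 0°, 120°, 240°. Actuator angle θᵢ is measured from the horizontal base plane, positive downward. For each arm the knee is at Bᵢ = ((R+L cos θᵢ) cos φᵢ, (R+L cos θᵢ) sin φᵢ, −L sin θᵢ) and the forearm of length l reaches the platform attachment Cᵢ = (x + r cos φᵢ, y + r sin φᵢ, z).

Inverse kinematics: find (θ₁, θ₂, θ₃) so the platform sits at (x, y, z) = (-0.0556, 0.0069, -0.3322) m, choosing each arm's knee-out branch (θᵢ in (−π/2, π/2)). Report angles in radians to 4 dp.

rotate P by −φ1: (-0.0556, 0.0069, -0.3322)
  A cos θ + B sin θ = C:  0.2356·cos θ + -0.3322·sin θ = -0.2316
  √(A²+B²)=0.4073;  θ1 = -0.9539+2.1756 ≈ 1.2217
φ2=120.0° → target in arm frame (0.0338, 0.0447)
  A=0.1462, B=-0.3322, C=(l²−L²−A²−y'²−z²)/(2L)=-0.0707
  √(A²+B²)=0.3630;  θ2 = -1.1561+1.7668 ≈ 0.6106
rotate P by −φ3: (0.0218, -0.0516, -0.3322)
  e−x'=0.1582;  (l²−L²−(e−x')²−y'²−z²)/2L = -0.0922
  √(A²+B²)=0.3679;  θ3 = -1.1264+1.8241 ≈ 0.6977

θ₁ = 1.2217, θ₂ = 0.6106, θ₃ = 0.6977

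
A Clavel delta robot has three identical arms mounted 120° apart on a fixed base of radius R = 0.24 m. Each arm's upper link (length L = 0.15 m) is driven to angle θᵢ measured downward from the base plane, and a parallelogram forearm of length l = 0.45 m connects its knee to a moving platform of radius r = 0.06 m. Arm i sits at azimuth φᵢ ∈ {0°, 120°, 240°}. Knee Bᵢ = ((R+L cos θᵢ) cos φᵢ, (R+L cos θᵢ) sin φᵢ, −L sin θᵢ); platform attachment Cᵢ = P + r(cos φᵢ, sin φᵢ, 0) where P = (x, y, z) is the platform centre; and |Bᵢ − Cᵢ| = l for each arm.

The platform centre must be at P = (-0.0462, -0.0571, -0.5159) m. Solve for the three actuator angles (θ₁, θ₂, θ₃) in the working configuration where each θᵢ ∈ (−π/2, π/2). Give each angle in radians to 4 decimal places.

φ1=0.0° → target in arm frame (-0.0462, -0.0571)
  A cos θ + B sin θ = C:  0.2262·cos θ + -0.5159·sin θ = -0.4686
  √(A²+B²)=0.5633;  θ1 = -1.1576+2.5533 ≈ 1.3957
arm 2 (φ=120.0°): x'=-0.0264, y'=0.0686
  e−x'=0.2064;  (l²−L²−(e−x')²−y'²−z²)/2L = -0.4448
  √(A²+B²)=0.5556;  θ2 = -1.1903+2.4989 ≈ 1.3086
φ3=240.0° → target in arm frame (0.0726, -0.0115)
  A=0.1074, B=-0.5159, C=(l²−L²−A²−y'²−z²)/(2L)=-0.3261
  γ=atan2(-0.5159,0.1074)=-1.3655;  ψ=arccos(-0.6188)=2.2380;  θ3=γ+ψ≈0.8726

θ₁ = 1.3957, θ₂ = 1.3086, θ₃ = 0.8726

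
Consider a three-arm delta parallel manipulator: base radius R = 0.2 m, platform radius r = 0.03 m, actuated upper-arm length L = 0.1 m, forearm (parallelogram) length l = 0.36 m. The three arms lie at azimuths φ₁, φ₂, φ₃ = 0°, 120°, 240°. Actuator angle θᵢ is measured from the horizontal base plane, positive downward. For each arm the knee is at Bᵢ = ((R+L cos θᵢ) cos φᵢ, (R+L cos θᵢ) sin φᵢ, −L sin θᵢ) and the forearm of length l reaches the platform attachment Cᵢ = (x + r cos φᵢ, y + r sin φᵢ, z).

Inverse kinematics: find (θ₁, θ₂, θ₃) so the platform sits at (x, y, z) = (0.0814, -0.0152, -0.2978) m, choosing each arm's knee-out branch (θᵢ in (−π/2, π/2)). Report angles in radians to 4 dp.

θ₁ = -0.0871, θ₂ = 0.9606, θ₃ = 0.7858

rotate P by −φ1: (0.0814, -0.0152, -0.2978)
  A=0.0886, B=-0.2978, C=(l²−L²−A²−y'²−z²)/(2L)=0.1142
  θ1 = atan2(B,A) + arccos(C/0.3107) = -0.0871
rotate P by −φ2: (-0.0539, -0.0629, -0.2978)
  A=0.2239, B=-0.2978, C=(l²−L²−A²−y'²−z²)/(2L)=-0.1158
  θ2 = atan2(B,A) + arccos(C/0.3726) = 0.9606
arm 3 (φ=240.0°): x'=-0.0275, y'=0.0781
  A=0.1975, B=-0.2978, C=(l²−L²−A²−y'²−z²)/(2L)=-0.0710
  θ3 = atan2(B,A) + arccos(C/0.3574) = 0.7858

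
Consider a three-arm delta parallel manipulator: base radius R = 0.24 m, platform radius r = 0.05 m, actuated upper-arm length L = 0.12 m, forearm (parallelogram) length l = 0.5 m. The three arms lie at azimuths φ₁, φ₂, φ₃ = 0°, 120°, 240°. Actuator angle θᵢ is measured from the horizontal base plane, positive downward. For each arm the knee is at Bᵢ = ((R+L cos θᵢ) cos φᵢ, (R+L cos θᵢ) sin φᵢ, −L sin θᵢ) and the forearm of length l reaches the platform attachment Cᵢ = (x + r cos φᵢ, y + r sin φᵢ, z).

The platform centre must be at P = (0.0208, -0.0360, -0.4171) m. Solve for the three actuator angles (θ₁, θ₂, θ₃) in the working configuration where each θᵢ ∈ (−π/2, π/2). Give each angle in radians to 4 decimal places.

φ1=0.0° → target in arm frame (0.0208, -0.0360)
  A cos θ + B sin θ = C:  0.1692·cos θ + -0.4171·sin θ = 0.1321
  √(A²+B²)=0.4501;  θ1 = -1.1854+1.2729 ≈ 0.0875
arm 2 (φ=120.0°): x'=-0.0416, y'=0.0000
  A=0.2316, B=-0.4171, C=(l²−L²−A²−y'²−z²)/(2L)=0.0333
  θ2 = atan2(B,A) + arccos(C/0.4771) = 0.4369
φ3=240.0° → target in arm frame (0.0208, 0.0360)
  A cos θ + B sin θ = C:  0.1692·cos θ + -0.4171·sin θ = 0.1321
  γ=atan2(-0.4171,0.1692)=-1.1854;  ψ=arccos(0.2934)=1.2730;  θ3=γ+ψ≈0.0877

θ₁ = 0.0875, θ₂ = 0.4369, θ₃ = 0.0877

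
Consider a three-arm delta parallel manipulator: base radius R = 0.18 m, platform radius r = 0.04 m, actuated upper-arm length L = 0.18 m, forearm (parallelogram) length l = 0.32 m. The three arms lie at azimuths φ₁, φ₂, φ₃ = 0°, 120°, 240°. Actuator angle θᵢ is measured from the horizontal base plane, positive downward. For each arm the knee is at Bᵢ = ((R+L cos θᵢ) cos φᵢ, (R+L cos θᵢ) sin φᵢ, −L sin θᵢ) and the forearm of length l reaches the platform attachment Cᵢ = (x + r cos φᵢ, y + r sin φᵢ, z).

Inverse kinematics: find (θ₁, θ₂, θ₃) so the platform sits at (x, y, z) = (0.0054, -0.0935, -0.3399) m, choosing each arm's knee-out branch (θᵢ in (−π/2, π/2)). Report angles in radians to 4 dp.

rotate P by −φ1: (0.0054, -0.0935, -0.3399)
  A cos θ + B sin θ = C:  0.1346·cos θ + -0.3399·sin θ = -0.2011
  √(A²+B²)=0.3656;  θ1 = -1.1937+2.1532 ≈ 0.9595
φ2=120.0° → target in arm frame (-0.0837, 0.0421)
  A cos θ + B sin θ = C:  0.2237·cos θ + -0.3399·sin θ = -0.2704
  √(A²+B²)=0.4069;  θ2 = -0.9888+2.2976 ≈ 1.3088
arm 3 (φ=240.0°): x'=0.0783, y'=0.0514
  A cos θ + B sin θ = C:  0.0617·cos θ + -0.3399·sin θ = -0.1444
  √(A²+B²)=0.3455;  θ3 = -1.3912+2.0021 ≈ 0.6109

θ₁ = 0.9595, θ₂ = 1.3088, θ₃ = 0.6109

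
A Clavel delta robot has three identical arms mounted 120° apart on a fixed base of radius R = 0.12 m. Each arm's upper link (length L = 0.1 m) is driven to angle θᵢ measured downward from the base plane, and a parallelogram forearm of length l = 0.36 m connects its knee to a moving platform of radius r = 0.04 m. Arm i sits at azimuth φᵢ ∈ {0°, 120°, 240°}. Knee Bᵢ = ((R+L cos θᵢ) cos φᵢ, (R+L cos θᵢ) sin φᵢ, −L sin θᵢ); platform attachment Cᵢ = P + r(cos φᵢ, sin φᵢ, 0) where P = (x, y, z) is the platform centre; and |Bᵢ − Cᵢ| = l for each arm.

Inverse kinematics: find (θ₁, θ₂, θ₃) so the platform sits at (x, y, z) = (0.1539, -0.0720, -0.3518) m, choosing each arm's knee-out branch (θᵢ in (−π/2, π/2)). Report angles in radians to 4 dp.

φ1=0.0° → target in arm frame (0.1539, -0.0720)
  A=-0.0739, B=-0.3518, C=(l²−L²−A²−y'²−z²)/(2L)=-0.0740
  θ1 = atan2(B,A) + arccos(C/0.3595) = 0.0004
φ2=120.0° → target in arm frame (-0.1393, -0.0973)
  A cos θ + B sin θ = C:  0.2193·cos θ + -0.3518·sin θ = -0.3086
  θ2 = atan2(B,A) + arccos(C/0.4146) = 1.3971
rotate P by −φ3: (-0.0146, 0.1693, -0.3518)
  A cos θ + B sin θ = C:  0.0946·cos θ + -0.3518·sin θ = -0.2088
  √(A²+B²)=0.3643;  θ3 = -1.3081+2.1813 ≈ 0.8732

θ₁ = 0.0004, θ₂ = 1.3971, θ₃ = 0.8732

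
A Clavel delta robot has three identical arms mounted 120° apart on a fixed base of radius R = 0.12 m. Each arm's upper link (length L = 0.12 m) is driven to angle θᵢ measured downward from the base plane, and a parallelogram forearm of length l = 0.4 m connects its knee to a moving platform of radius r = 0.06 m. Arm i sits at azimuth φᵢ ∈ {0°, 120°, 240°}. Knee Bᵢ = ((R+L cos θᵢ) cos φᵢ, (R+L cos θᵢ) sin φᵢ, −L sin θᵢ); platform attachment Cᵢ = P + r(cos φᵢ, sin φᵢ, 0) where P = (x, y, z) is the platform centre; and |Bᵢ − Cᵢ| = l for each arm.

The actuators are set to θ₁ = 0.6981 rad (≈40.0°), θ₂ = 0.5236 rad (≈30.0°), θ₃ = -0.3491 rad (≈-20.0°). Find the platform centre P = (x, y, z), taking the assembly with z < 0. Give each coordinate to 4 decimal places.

(-0.1047, -0.1242, -0.3577)

S1 = (0.1519·cos0.0°, 0.1519·sin0.0°, -0.0771) = (0.1519, 0.0000, -0.0771)
arm 2 at φ=120.0°: e+L cos θ2 = 0.1639;  S2 = (-0.0820, 0.1420, -0.0600)
φ3=240.0°: virtual centre (-0.0864, -0.1496, 0.0410), radius l
|S₂|²−|S₁|² = 0.0014;  |S₃|²−|S₁|² = 0.0025
plane₁₂: -0.4678x+0.2839y+0.0343z = 0.0014
Cramer: x(z) = -0.0041+0.2810z;  y(z) = -0.0018+0.3423z
into |P−S₁|² = l²: 1.1961z² + 0.0653z + -0.1297 = 0;  Δ = 0.6248;  z = -0.3577 or 0.3031 → z<0 root = -0.3577
x = -0.1047, y = -0.1242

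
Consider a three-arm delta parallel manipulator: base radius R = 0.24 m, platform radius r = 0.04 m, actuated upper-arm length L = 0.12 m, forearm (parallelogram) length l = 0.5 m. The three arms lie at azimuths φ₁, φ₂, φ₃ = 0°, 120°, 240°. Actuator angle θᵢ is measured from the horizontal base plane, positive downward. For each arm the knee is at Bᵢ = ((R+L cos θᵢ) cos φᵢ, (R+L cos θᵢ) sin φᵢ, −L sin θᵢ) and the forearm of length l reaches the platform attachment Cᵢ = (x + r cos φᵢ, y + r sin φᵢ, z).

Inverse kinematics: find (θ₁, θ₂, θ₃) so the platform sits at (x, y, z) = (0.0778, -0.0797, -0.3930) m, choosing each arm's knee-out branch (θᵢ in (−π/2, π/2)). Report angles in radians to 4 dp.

rotate P by −φ1: (0.0778, -0.0797, -0.3930)
  e−x'=0.1222;  (l²−L²−(e−x')²−y'²−z²)/2L = 0.2494
  θ1 = atan2(B,A) + arccos(C/0.4116) = -0.3497
φ2=120.0° → target in arm frame (-0.1079, -0.0275)
  A cos θ + B sin θ = C:  0.3079·cos θ + -0.3930·sin θ = -0.0601
  θ2 = atan2(B,A) + arccos(C/0.4993) = 0.7853
arm 3 (φ=240.0°): x'=0.0301, y'=0.1072
  A cos θ + B sin θ = C:  0.1699·cos θ + -0.3930·sin θ = 0.1700
  θ3 = atan2(B,A) + arccos(C/0.4281) = -0.0003

θ₁ = -0.3497, θ₂ = 0.7853, θ₃ = -0.0003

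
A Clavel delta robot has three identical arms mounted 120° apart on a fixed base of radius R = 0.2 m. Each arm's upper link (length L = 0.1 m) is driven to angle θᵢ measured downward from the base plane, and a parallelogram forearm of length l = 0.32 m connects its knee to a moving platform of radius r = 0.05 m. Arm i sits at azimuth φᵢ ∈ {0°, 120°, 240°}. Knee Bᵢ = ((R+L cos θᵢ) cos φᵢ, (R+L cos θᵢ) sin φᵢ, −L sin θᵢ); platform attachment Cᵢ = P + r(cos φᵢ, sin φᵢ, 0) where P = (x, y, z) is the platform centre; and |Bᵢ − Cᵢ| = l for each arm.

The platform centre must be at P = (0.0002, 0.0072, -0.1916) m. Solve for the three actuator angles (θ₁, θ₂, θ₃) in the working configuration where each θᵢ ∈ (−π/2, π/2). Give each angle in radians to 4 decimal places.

θ₁ = -0.0876, θ₂ = -0.1742, θ₃ = 0.0008

arm 1 (φ=0.0°): x'=0.0002, y'=0.0072
  A cos θ + B sin θ = C:  0.1498·cos θ + -0.1916·sin θ = 0.1660
  θ1 = atan2(B,A) + arccos(C/0.2432) = -0.0876
rotate P by −φ2: (0.0061, -0.0038, -0.1916)
  A=0.1439, B=-0.1916, C=(l²−L²−A²−y'²−z²)/(2L)=0.1749
  γ=atan2(-0.1916,0.1439)=-0.9267;  ψ=arccos(0.7299)=0.7526;  θ2=γ+ψ≈-0.1742
φ3=240.0° → target in arm frame (-0.0063, -0.0034)
  e−x'=0.1563;  (l²−L²−(e−x')²−y'²−z²)/2L = 0.1562
  γ=atan2(-0.1916,0.1563)=-0.8864;  ψ=arccos(0.6316)=0.8872;  θ3=γ+ψ≈0.0008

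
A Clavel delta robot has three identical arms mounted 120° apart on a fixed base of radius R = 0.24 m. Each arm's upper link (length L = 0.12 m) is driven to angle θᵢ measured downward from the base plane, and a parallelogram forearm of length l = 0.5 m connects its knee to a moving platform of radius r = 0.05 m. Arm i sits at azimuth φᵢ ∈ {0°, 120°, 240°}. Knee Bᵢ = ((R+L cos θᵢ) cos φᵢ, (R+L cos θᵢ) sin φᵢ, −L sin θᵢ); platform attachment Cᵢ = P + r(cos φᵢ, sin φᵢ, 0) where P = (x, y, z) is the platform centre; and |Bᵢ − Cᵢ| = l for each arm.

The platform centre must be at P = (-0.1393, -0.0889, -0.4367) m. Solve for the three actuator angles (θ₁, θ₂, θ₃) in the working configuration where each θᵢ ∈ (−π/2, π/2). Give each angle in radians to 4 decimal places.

rotate P by −φ1: (-0.1393, -0.0889, -0.4367)
  e−x'=0.3293;  (l²−L²−(e−x')²−y'²−z²)/2L = -0.2977
  γ=atan2(-0.4367,0.3293)=-0.9247;  ψ=arccos(-0.5443)=2.1464;  θ1=γ+ψ≈1.2217
φ2=120.0° → target in arm frame (-0.0073, 0.1651)
  e−x'=0.1973;  (l²−L²−(e−x')²−y'²−z²)/2L = -0.0888
  θ2 = atan2(B,A) + arccos(C/0.4792) = 0.6107
φ3=240.0° → target in arm frame (0.1466, -0.0762)
  e−x'=0.0434;  (l²−L²−(e−x')²−y'²−z²)/2L = 0.1550
  γ=atan2(-0.4367,0.0434)=-1.4718;  ψ=arccos(0.3533)=1.2097;  θ3=γ+ψ≈-0.2621

θ₁ = 1.2217, θ₂ = 0.6107, θ₃ = -0.2621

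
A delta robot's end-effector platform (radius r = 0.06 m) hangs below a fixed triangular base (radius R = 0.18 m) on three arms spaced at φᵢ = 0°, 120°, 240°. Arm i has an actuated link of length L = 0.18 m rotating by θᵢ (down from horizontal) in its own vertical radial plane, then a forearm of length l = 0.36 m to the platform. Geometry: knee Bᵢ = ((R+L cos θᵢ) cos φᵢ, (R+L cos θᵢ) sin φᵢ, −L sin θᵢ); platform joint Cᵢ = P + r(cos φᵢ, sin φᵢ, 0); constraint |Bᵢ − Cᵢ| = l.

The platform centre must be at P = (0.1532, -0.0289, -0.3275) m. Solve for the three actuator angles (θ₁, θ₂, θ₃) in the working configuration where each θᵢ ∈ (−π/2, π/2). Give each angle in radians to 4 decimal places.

θ₁ = 0.0004, θ₂ = 1.1346, θ₃ = 0.9598

φ1=0.0° → target in arm frame (0.1532, -0.0289)
  A cos θ + B sin θ = C:  -0.0332·cos θ + -0.3275·sin θ = -0.0333
  γ=atan2(-0.3275,-0.0332)=-1.6718;  ψ=arccos(-0.1012)=1.6722;  θ1=γ+ψ≈0.0004
φ2=120.0° → target in arm frame (-0.1016, -0.1182)
  A cos θ + B sin θ = C:  0.2216·cos θ + -0.3275·sin θ = -0.2032
  θ2 = atan2(B,A) + arccos(C/0.3954) = 1.1346
φ3=240.0° → target in arm frame (-0.0516, 0.1471)
  A=0.1716, B=-0.3275, C=(l²−L²−A²−y'²−z²)/(2L)=-0.1698
  γ=atan2(-0.3275,0.1716)=-1.0882;  ψ=arccos(-0.4593)=2.0481;  θ3=γ+ψ≈0.9598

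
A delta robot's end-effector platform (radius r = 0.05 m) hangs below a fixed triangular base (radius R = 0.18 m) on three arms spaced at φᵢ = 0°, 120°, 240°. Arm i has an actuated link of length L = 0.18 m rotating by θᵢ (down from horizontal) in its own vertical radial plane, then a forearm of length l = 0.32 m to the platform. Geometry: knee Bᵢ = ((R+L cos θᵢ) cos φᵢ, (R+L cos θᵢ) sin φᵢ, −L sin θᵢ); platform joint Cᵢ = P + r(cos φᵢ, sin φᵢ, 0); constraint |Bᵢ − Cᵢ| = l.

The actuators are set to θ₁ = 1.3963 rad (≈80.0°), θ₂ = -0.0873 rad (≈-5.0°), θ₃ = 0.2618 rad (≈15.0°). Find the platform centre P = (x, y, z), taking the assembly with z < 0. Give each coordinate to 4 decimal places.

(-0.1577, 0.0228, -0.1901)

φ1=0.0°: virtual centre (0.1613, 0.0000, -0.1773), radius l
φ2=120.0°: virtual centre (-0.1547, 0.2679, 0.0157), radius l
φ3=240.0°: virtual centre (-0.1519, -0.2632, -0.0466), radius l
|centre ₂|²−|centre ₁|² = 0.0385;  |centre ₃|²−|centre ₁|² = 0.0371
linear system: -0.6318x+0.5357y = 0.0385−0.3859z; -0.6264x+-0.5263y = 0.0371−0.2614z
det = 0.6681;  x = -0.0601+0.5136z,  y = 0.0010+-0.1146z
quadratic in z: (1.2769)z²+(0.1270)z+(-0.0220)=0, √Δ=0.3584 → z ∈ {-0.1901, 0.0906}; z = -0.1901 (taking z<0)
x = -0.1577, y = 0.0228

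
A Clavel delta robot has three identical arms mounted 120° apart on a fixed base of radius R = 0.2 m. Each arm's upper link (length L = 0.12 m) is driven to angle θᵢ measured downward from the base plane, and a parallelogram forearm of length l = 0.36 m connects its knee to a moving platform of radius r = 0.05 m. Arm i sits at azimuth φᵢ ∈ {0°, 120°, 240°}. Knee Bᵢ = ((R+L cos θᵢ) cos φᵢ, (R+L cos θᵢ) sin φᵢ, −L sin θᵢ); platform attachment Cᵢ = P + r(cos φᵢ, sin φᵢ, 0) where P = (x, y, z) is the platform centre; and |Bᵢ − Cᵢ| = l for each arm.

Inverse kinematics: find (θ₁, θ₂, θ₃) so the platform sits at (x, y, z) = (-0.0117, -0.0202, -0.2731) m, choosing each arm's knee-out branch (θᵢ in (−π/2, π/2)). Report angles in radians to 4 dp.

θ₁ = 0.3489, θ₂ = 0.3485, θ₃ = 0.0872

φ1=0.0° → target in arm frame (-0.0117, -0.0202)
  e−x'=0.1617;  (l²−L²−(e−x')²−y'²−z²)/2L = 0.0586
  θ1 = atan2(B,A) + arccos(C/0.3174) = 0.3489
rotate P by −φ2: (-0.0116, 0.0202, -0.2731)
  A cos θ + B sin θ = C:  0.1616·cos θ + -0.2731·sin θ = 0.0587
  θ2 = atan2(B,A) + arccos(C/0.3174) = 0.3485
rotate P by −φ3: (0.0233, 0.0000, -0.2731)
  e−x'=0.1267;  (l²−L²−(e−x')²−y'²−z²)/2L = 0.1024
  √(A²+B²)=0.3010;  θ3 = -1.1365+1.2237 ≈ 0.0872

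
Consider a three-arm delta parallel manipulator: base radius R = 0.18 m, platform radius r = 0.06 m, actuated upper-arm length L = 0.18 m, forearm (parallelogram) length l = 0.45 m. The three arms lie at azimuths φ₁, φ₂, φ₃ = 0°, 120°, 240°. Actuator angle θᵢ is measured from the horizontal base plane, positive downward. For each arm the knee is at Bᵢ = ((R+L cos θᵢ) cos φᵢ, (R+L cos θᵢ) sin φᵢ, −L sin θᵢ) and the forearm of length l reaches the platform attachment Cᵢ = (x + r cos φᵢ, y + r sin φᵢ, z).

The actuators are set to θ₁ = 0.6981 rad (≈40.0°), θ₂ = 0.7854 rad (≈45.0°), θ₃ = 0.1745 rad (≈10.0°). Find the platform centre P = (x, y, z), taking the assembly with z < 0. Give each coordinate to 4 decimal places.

(-0.0394, -0.0999, -0.4384)

φ1=0.0°: virtual centre (0.2579, 0.0000, -0.1157), radius l
φ2=120.0°: virtual centre (-0.1236, 0.2141, -0.1273), radius l
φ3=240.0°: virtual centre (-0.1486, -0.2574, -0.0313), radius l
eliminate P² terms by subtracting sphere 1 from 2 and 3
plane₁₂: -0.7631x+0.4283y+-0.0232z = -0.0025
Cramer: x(z) = -0.0037+0.0815z;  y(z) = -0.0125+0.1993z
quadratic in z: (1.0464)z²+(0.1838)z+(-0.1205)=0, √Δ=0.7337 → z ∈ {-0.4384, 0.2628}; z = -0.4384 (taking z<0)
x = -0.0394, y = -0.0999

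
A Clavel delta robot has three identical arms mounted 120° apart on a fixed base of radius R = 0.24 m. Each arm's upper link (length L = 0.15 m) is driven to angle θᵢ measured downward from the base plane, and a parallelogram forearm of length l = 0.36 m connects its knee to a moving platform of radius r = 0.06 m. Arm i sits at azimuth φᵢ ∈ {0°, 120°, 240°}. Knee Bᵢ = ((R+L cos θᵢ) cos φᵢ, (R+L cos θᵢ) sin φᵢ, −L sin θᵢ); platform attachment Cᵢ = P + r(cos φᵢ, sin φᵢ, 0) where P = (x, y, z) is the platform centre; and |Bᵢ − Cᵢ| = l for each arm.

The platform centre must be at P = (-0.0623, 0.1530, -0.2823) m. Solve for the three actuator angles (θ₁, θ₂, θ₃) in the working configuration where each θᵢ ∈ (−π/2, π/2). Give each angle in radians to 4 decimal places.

θ₁ = 1.2216, θ₂ = -0.2615, θ₃ = 1.3965

rotate P by −φ1: (-0.0623, 0.1530, -0.2823)
  A cos θ + B sin θ = C:  0.2423·cos θ + -0.2823·sin θ = -0.1824
  √(A²+B²)=0.3720;  θ1 = -0.8615+2.0831 ≈ 1.2216
arm 2 (φ=120.0°): x'=0.1637, y'=-0.0225
  A=0.0163, B=-0.2823, C=(l²−L²−A²−y'²−z²)/(2L)=0.0888
  γ=atan2(-0.2823,0.0163)=-1.5130;  ψ=arccos(0.3139)=1.2515;  θ2=γ+ψ≈-0.2615
rotate P by −φ3: (-0.1014, -0.1305, -0.2823)
  A cos θ + B sin θ = C:  0.2814·cos θ + -0.2823·sin θ = -0.2292
  θ3 = atan2(B,A) + arccos(C/0.3986) = 1.3965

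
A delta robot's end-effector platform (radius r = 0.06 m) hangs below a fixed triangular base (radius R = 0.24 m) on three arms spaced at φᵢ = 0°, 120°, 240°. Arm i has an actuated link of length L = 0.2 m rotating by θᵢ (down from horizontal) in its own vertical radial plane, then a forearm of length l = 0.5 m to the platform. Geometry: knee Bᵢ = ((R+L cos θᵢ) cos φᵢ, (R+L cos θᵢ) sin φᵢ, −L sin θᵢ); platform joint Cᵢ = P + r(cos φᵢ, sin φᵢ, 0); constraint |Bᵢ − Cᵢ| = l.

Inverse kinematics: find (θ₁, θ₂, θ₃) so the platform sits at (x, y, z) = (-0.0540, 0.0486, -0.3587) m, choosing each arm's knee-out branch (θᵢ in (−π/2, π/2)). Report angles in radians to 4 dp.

φ1=0.0° → target in arm frame (-0.0540, 0.0486)
  A=0.2340, B=-0.3587, C=(l²−L²−A²−y'²−z²)/(2L)=0.0605
  θ1 = atan2(B,A) + arccos(C/0.4283) = 0.4362
rotate P by −φ2: (0.0691, 0.0225, -0.3587)
  A cos θ + B sin θ = C:  0.1109·cos θ + -0.3587·sin θ = 0.1713
  γ=atan2(-0.3587,0.1109)=-1.2709;  ψ=arccos(0.4563)=1.0970;  θ2=γ+ψ≈-0.1740
rotate P by −φ3: (-0.0151, -0.0711, -0.3587)
  e−x'=0.1951;  (l²−L²−(e−x')²−y'²−z²)/2L = 0.0956
  √(A²+B²)=0.4083;  θ3 = -1.0727+1.3346 ≈ 0.2619

θ₁ = 0.4362, θ₂ = -0.1740, θ₃ = 0.2619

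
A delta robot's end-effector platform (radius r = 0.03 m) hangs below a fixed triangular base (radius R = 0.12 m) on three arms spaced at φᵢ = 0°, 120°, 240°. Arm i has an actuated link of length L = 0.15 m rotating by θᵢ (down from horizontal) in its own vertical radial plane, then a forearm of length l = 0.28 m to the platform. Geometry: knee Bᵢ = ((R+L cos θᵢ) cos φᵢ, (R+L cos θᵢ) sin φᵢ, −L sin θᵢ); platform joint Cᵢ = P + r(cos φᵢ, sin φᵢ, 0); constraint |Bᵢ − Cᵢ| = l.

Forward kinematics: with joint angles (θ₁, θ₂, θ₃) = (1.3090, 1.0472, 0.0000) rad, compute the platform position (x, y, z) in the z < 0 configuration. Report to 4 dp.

(-0.1043, -0.1043, -0.2597)

arm 1 at φ=0.0°: e+L cos θ1 = 0.1288;  O1 = (0.1288, 0.0000, -0.1449)
O2 = (0.1650·cos120.0°, 0.1650·sin120.0°, -0.1299) = (-0.0825, 0.1429, -0.1299)
arm 3 at φ=240.0°: e+L cos θ3 = 0.2400;  O3 = (-0.1200, -0.2078, 0.0000)
eliminate P² terms by subtracting sphere 1 from 2 and 3
[-0.4226 0.2858 0.0300]·P = 0.0065;  [-0.4976 -0.4157 0.2898]·P = 0.0200
det = 0.3179;  x = -0.0265+0.2997z,  y = -0.0164+0.3383z
sphere 1 gives Az²+Bz+C=0 with A=1.2043, B=0.1856, C=-0.0330;  B²−4AC=0.1935;  roots -0.2597, 0.1056;  negative root z = -0.2597
x = -0.1043, y = -0.1043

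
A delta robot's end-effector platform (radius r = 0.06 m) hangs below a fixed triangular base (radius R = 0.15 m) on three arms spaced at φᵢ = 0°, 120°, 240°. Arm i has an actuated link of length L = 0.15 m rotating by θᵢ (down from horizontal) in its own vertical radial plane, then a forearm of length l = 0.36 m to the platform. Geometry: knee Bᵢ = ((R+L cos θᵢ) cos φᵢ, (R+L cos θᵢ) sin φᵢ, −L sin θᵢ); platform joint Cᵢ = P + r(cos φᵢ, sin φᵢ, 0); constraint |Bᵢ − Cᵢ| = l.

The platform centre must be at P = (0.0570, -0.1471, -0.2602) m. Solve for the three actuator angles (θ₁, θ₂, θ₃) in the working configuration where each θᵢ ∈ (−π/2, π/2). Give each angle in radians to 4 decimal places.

φ1=0.0° → target in arm frame (0.0570, -0.1471)
  A cos θ + B sin θ = C:  0.0330·cos θ + -0.2602·sin θ = 0.0556
  θ1 = atan2(B,A) + arccos(C/0.2623) = -0.0873
arm 2 (φ=120.0°): x'=-0.1559, y'=0.0242
  e−x'=0.2459;  (l²−L²−(e−x')²−y'²−z²)/2L = -0.0722
  γ=atan2(-0.2602,0.2459)=-0.8137;  ψ=arccos(-0.2016)=1.7738;  θ2=γ+ψ≈0.9601
arm 3 (φ=240.0°): x'=0.0989, y'=0.1229
  e−x'=-0.0089;  (l²−L²−(e−x')²−y'²−z²)/2L = 0.0807
  √(A²+B²)=0.2604;  θ3 = -1.6050+1.2557 ≈ -0.3493

θ₁ = -0.0873, θ₂ = 0.9601, θ₃ = -0.3493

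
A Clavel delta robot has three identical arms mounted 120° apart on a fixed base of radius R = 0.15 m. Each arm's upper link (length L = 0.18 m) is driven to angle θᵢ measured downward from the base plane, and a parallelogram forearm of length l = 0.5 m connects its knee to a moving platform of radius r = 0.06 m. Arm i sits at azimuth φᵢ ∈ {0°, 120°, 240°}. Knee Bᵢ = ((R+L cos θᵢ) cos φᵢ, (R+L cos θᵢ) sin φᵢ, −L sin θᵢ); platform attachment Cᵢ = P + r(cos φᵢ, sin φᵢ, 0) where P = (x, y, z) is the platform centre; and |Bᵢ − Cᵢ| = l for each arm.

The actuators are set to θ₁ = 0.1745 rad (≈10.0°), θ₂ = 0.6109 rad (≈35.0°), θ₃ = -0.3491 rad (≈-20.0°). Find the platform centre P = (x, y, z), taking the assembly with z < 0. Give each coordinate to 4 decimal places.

centre 1 = (0.2673·cos0.0°, 0.2673·sin0.0°, -0.0313) = (0.2673, 0.0000, -0.0313)
φ2=120.0°: virtual centre (-0.1187, 0.2056, -0.1032), radius l
centre 3 = (0.2591·cos240.0°, 0.2591·sin240.0°, 0.0616) = (-0.1296, -0.2244, 0.0616)
subtract pairs → two planes through P
linear system: -0.7720x+0.4113y = -0.0054−-0.1440z; -0.7937x+-0.4488y = -0.0015−0.1856z
det = 0.6729;  x = 0.0045+0.0174z,  y = -0.0047+0.3828z
into |P−centre ₁|² = l²: 1.1468z² + 0.0498z + -0.1799 = 0;  Δ = 0.8279;  z = -0.4184 or 0.3750 → z<0 root = -0.4184
x = -0.0028, y = -0.1648

(-0.0028, -0.1648, -0.4184)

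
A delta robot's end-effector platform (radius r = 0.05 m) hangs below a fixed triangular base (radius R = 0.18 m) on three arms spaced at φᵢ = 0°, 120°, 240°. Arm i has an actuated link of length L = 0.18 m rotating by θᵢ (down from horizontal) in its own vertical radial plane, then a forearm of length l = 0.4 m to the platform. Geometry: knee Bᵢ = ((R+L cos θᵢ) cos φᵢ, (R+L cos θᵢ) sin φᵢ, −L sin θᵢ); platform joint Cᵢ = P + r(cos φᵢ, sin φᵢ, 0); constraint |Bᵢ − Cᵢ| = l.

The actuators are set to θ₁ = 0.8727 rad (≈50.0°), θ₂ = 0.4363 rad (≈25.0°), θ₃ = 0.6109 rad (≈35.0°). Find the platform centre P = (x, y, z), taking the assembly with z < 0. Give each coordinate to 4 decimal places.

O1 = (0.2457·cos0.0°, 0.2457·sin0.0°, -0.1379) = (0.2457, 0.0000, -0.1379)
arm 2 at φ=120.0°: ρ2 = 0.2931;  O2 = (-0.1466, 0.2539, -0.0761)
φ3=240.0°: virtual centre (-0.1387, -0.2403, -0.1032), radius l
|O₂|²−|O₁|² = 0.0123;  |O₃|²−|O₁|² = 0.0083
[-0.7845 0.5077 0.1237]·P = 0.0123;  [-0.7688 -0.4805 0.0693]·P = 0.0083
det = 0.7674;  x = -0.0132+0.1233z,  y = 0.0039+-0.0531z
quadratic in z: (1.0180)z²+(0.2115)z+(-0.0740)=0, √Δ=0.5881 → z ∈ {-0.3928, 0.1850}; z = -0.3928 (taking z<0)
x = -0.0616, y = 0.0248

(-0.0616, 0.0248, -0.3928)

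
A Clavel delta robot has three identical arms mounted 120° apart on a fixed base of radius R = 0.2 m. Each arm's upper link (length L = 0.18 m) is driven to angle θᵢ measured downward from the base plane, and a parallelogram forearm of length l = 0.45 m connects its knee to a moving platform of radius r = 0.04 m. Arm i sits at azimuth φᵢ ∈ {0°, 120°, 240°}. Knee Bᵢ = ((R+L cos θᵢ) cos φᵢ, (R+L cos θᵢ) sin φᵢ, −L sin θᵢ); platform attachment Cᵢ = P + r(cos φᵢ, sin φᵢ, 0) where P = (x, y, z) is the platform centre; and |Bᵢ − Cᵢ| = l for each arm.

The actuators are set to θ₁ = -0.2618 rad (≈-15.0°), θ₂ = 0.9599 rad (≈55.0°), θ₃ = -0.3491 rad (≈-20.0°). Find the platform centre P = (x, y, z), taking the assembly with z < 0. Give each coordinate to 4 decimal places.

(0.0753, -0.1444, -0.2922)

arm 1 at φ=0.0°: ρ1 = 0.3339;  O1 = (0.3339, 0.0000, 0.0466)
O2 = (0.2632·cos120.0°, 0.2632·sin120.0°, -0.1474) = (-0.1316, 0.2280, -0.1474)
arm 3 at φ=240.0°: ρ3 = 0.3291;  O3 = (-0.1646, -0.2850, 0.0616)
eliminate P² terms by subtracting sphere 1 from 2 and 3
plane₁₂: -0.9310x+0.4560y+-0.3881z = -0.0226
Cramer: x(z) = 0.0138-0.2107z;  y(z) = -0.0214+0.4209z
sphere 1 gives Az²+Bz+C=0 with A=1.2216, B=0.0236, C=-0.0974;  B²−4AC=0.4765;  roots -0.2922, 0.2729;  negative root z = -0.2922
x = 0.0753, y = -0.1444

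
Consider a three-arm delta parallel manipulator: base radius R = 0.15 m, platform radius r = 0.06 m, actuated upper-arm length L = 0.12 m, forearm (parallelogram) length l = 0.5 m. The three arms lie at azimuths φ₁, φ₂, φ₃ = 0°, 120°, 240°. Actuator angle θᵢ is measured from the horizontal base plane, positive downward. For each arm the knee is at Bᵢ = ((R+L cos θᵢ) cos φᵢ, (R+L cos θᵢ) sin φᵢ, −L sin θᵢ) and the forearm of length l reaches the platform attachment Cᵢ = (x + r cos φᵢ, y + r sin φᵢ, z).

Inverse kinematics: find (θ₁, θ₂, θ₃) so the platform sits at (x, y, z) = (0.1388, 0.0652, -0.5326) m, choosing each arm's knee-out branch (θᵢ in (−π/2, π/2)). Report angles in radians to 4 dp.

θ₁ = 0.3488, θ₂ = 0.8724, θ₃ = 1.2211

rotate P by −φ1: (0.1388, 0.0652, -0.5326)
  e−x'=-0.0488;  (l²−L²−(e−x')²−y'²−z²)/2L = -0.2279
  γ=atan2(-0.5326,-0.0488)=-1.6622;  ψ=arccos(-0.4261)=2.0110;  θ1=γ+ψ≈0.3488
arm 2 (φ=120.0°): x'=-0.0129, y'=-0.1528
  A=0.1029, B=-0.5326, C=(l²−L²−A²−y'²−z²)/(2L)=-0.3417
  γ=atan2(-0.5326,0.1029)=-1.3799;  ψ=arccos(-0.6299)=2.2522;  θ2=γ+ψ≈0.8724
arm 3 (φ=240.0°): x'=-0.1259, y'=0.0876
  A cos θ + B sin θ = C:  0.2159·cos θ + -0.5326·sin θ = -0.4264
  γ=atan2(-0.5326,0.2159)=-1.1857;  ψ=arccos(-0.7420)=2.4068;  θ3=γ+ψ≈1.2211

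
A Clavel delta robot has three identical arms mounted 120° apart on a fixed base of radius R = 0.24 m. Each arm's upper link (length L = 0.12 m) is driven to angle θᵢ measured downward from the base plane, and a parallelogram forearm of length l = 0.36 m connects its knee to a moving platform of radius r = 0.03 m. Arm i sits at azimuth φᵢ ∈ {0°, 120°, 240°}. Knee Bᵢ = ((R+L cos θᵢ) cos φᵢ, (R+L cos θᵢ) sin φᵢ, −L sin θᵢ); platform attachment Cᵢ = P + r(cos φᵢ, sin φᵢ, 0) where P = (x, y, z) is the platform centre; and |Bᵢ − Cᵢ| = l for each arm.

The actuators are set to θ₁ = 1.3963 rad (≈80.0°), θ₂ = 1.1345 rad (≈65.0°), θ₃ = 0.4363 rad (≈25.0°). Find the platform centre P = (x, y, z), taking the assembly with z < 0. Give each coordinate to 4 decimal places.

(-0.0618, -0.0577, -0.3198)

φ1=0.0°: virtual centre (0.2308, 0.0000, -0.1182), radius l
centre 2 = (0.2607·cos120.0°, 0.2607·sin120.0°, -0.1088) = (-0.1304, 0.2258, -0.1088)
centre 3 = (0.3188·cos240.0°, 0.3188·sin240.0°, -0.0507) = (-0.1594, -0.2761, -0.0507)
|centre ₂|²−|centre ₁|² = 0.0125;  |centre ₃|²−|centre ₁|² = 0.0369
linear system: -0.7224x+0.4516y = 0.0125−0.0188z; -0.7804x+-0.5521y = 0.0369−0.1349z
det = 0.7512;  x = -0.0314+0.0950z,  y = -0.0225+0.1102z
quadratic in z: (1.0212)z²+(0.1816)z+(-0.0464)=0, √Δ=0.4715 → z ∈ {-0.3198, 0.1419}; z = -0.3198 (taking z<0)
x = -0.0618, y = -0.0577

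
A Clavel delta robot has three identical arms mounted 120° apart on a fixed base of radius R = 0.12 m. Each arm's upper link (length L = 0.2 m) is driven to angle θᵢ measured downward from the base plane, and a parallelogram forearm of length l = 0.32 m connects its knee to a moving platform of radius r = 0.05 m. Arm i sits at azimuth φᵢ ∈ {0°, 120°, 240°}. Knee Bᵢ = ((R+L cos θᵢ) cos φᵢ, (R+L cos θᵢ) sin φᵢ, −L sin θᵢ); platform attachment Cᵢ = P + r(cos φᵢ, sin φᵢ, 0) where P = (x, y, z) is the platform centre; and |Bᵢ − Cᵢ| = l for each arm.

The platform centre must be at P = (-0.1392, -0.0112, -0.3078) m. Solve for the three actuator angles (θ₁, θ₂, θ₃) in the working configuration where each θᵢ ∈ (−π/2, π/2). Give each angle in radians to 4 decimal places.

rotate P by −φ1: (-0.1392, -0.0112, -0.3078)
  A cos θ + B sin θ = C:  0.2092·cos θ + -0.3078·sin θ = -0.1906
  γ=atan2(-0.3078,0.2092)=-0.9739;  ψ=arccos(-0.5121)=2.1084;  θ1=γ+ψ≈1.1346
rotate P by −φ2: (0.0599, 0.1262, -0.3078)
  A=0.0101, B=-0.3078, C=(l²−L²−A²−y'²−z²)/(2L)=-0.1209
  θ2 = atan2(B,A) + arccos(C/0.3080) = 0.4362
arm 3 (φ=240.0°): x'=0.0793, y'=-0.1150
  e−x'=-0.0093;  (l²−L²−(e−x')²−y'²−z²)/2L = -0.1141
  θ3 = atan2(B,A) + arccos(C/0.3079) = 0.3494

θ₁ = 1.1346, θ₂ = 0.4362, θ₃ = 0.3494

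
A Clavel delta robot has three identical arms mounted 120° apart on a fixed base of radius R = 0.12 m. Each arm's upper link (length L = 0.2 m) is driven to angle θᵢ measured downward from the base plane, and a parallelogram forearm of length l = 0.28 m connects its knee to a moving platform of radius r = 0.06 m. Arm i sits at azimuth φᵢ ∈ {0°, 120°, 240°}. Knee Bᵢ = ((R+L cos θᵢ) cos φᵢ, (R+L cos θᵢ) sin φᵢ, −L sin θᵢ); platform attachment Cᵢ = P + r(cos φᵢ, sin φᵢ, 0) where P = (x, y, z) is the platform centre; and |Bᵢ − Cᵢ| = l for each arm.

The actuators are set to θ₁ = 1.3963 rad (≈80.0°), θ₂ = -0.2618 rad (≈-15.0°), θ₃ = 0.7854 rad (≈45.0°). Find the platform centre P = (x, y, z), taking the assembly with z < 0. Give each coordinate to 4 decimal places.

(-0.1698, 0.0918, -0.1938)

φ1=0.0°: virtual centre (0.0947, 0.0000, -0.1970), radius l
φ2=120.0°: virtual centre (-0.1266, 0.2193, 0.0518), radius l
arm 3 at φ=240.0°: ρ3 = 0.2014;  S3 = (-0.1007, -0.1744, -0.1414)
subtract pairs → two planes through P
plane₁₂: -0.4426x+0.4385y+0.4975z = 0.0190
Cramer: x(z) = -0.0376+0.6821z;  y(z) = 0.0054-0.4458z
quadratic in z: (1.6641)z²+(0.2086)z+(-0.0221)=0, √Δ=0.4364 → z ∈ {-0.1938, 0.0684}; z = -0.1938 (taking z<0)
x = -0.1698, y = 0.0918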